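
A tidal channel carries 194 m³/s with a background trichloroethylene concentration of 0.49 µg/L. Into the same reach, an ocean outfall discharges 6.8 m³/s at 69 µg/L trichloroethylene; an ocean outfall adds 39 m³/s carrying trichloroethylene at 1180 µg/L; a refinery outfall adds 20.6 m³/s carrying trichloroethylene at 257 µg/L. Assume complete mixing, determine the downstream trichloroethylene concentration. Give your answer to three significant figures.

199 µg/L

Mixed concentration C = ΣQC/ΣQ = (194.0·0.4900 + 6.800·69.00 + 39.00·1180 + 20.60·257.0) / 260.4 = 51880/260.4 = 199.2 µg/L.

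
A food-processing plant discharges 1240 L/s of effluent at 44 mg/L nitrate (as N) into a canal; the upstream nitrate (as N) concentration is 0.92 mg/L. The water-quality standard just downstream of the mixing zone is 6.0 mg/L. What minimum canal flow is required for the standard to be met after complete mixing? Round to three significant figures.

Set C_mix = 6.0: (Q·0.9200 + 1240·44.00) / (Q + 1240) = 6.0
→ Q = 1240·(44.00 − 6.0)/(6.0 − 0.9200) = 9276 L/s.

9280 L/s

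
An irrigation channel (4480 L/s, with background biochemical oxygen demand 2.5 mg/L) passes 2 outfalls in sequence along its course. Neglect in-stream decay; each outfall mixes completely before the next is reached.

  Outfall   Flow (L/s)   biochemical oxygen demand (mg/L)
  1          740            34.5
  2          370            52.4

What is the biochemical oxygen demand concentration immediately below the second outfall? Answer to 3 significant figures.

Outfall 1: combined Q = 5220 L/s; C = (4480·2.500 + 740.0·34.50)/5220 = 7.036 mg/L.
Outfall 2: combined Q = 5590 L/s; C = (5220·7.036 + 370.0·52.40)/5590 = 10.04 mg/L.

10.0 mg/L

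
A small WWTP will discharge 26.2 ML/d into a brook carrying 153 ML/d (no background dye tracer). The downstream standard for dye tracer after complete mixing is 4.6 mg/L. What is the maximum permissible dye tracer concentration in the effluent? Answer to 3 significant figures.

At the limit, (Qr·Cr + Qe·Cₑ)/(Qr + Qe) = 4.6:
Cₑ = (179.2·4.6 − 153.0·0) / 26.20 = 31.46 mg/L.

31.5 mg/L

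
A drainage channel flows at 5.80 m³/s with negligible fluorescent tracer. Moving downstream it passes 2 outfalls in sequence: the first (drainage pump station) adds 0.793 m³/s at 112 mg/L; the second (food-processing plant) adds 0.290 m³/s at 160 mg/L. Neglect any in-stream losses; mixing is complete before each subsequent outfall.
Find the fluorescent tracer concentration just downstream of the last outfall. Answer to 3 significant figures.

Outfall 1: combined Q = 6.593 m³/s; C = (5.800·0 + 0.7930·112.0)/6.593 = 13.47 mg/L.
Outfall 2: combined Q = 6.883 m³/s; C = (6.593·13.47 + 0.2900·160.0)/6.883 = 19.64 mg/L.

19.6 mg/L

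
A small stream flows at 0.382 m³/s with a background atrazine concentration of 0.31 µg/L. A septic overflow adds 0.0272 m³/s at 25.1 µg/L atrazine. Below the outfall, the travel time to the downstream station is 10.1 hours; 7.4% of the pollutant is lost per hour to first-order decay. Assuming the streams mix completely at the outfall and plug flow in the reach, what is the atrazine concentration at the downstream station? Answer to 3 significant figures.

After mixing, C = (0.3820·0.3100 + 0.02720·25.10) / 0.4092 = 0.8011/0.4092 = 1.958 µg/L.
7.4%/h lost → k = −ln(1 − 0.074) = 0.07688 h⁻¹.
Decay over the reach: 1.958·exp(−kt) = 1.958·0.4600 = 0.9006 µg/L.

0.901 µg/L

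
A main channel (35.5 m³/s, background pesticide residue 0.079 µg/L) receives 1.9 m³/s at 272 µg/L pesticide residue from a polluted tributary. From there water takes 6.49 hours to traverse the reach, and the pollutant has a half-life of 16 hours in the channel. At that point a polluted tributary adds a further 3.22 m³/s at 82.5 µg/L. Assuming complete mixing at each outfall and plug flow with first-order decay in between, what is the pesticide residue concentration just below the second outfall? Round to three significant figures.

16.2 µg/L

After mixing, C = (35.50·0.07900 + 1.900·272.0) / 37.40 = 519.6/37.40 = 13.89 µg/L; combined flow 37.40 m³/s.
Half-life 16 h → k = ln 2 / 16 = 0.04332 h⁻¹ = 1.040 d⁻¹.
First-order decay: C = 13.89·exp(−k·t) = 13.89·0.7549 = 10.49 µg/L.
Second outfall: C = (37.40·10.49 + 3.220·82.50)/40.62 = 16.20 µg/L.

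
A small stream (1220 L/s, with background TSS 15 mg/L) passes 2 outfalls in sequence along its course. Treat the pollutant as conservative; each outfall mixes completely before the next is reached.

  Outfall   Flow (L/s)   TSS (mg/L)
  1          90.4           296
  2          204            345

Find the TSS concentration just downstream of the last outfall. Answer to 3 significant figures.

76.2 mg/L

After outfall 1: Q = 1220 + 90.40 = 1310 L/s; C = (1220·15.00 + 90.40·296.0)/1310 = 34.39 mg/L.
After outfall 2: Q = 1310 + 204.0 = 1514 L/s; C = (1310·34.39 + 204.0·345.0)/1514 = 76.23 mg/L.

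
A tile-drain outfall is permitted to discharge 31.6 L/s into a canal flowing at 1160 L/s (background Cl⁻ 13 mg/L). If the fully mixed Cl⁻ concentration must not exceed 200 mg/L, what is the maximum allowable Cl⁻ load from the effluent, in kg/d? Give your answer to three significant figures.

19300 kg/d

Mass balance at the limit: 1160·13.00 + 31.60·Cₑ = 1192·200 → Cₑ = 7065 mg/L.
31.60 L/s = 0.03160 m³/s. Load = 0.03160 m³/s × 7065 g/m³ × 86 400 s/d = 19290 kg/d.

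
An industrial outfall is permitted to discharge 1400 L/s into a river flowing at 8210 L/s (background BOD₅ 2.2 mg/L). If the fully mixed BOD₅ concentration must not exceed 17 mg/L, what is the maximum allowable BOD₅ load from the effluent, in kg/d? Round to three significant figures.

Mass balance at the limit: 8210·2.200 + 1400·Cₑ = 9610·17 → Cₑ = 103.8 mg/L.
1400 L/s = 1.400 m³/s. Load = 1.400 m³/s × 103.8 g/m³ × 86 400 s/d = 12550 kg/d.

12600 kg/d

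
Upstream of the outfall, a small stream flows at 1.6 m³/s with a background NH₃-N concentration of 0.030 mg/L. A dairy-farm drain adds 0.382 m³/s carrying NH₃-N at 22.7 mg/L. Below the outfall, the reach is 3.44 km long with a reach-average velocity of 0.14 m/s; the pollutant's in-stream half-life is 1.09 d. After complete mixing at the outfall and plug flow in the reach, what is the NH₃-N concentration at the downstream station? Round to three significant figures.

3.67 mg/L

Conservation of mass: C = (1.600·0.03000 + 0.3820·22.70) / 1.982 = 8.719/1.982 = 4.399 mg/L.
Travel time t = 3.44·1000 / 0.14 = 24570 s = 6.825 h.
Half-life 1.09 d → k = ln 2 / 1.09 = 0.6359 d⁻¹.
Decay over the reach: 4.399·exp(−kt) = 4.399·0.8346 = 3.671 mg/L.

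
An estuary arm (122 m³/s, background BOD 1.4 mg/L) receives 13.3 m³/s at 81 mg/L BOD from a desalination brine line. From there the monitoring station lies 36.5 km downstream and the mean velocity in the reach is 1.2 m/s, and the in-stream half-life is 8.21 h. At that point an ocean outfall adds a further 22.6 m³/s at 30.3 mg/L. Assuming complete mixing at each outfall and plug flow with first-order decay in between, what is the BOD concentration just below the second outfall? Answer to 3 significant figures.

Flow-weighted average: C = (122.0·1.400 + 13.30·81.00) / 135.3 = 1248/135.3 = 9.225 mg/L; combined flow 135.3 m³/s.
Travel time t = 36.5·1000 / 1.2 = 30420 s = 8.449 h.
Half-life 8.21 h → k = ln 2 / 8.21 = 0.08443 h⁻¹ = 2.026 d⁻¹.
First-order decay: C = 9.225·exp(−k·t) = 9.225·0.4900 = 4.520 mg/L.
At the second outfall, C = (135.3·4.520 + 22.60·30.30) / (135.3 + 22.60) = 8.210 mg/L.

8.21 mg/L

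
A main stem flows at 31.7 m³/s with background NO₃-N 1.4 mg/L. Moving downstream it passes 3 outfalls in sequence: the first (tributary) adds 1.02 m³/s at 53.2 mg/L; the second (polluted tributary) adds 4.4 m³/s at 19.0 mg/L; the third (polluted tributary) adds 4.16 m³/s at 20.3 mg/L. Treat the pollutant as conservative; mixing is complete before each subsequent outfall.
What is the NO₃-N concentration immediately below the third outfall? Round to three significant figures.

Outfall 1: combined Q = 32.72 m³/s; C = (31.70·1.400 + 1.020·53.20)/32.72 = 3.015 mg/L.
Outfall 2: combined Q = 37.12 m³/s; C = (32.72·3.015 + 4.400·19.00)/37.12 = 4.910 mg/L.
Outfall 3: combined Q = 41.28 m³/s; C = (37.12·4.910 + 4.160·20.30)/41.28 = 6.461 mg/L.

6.46 mg/L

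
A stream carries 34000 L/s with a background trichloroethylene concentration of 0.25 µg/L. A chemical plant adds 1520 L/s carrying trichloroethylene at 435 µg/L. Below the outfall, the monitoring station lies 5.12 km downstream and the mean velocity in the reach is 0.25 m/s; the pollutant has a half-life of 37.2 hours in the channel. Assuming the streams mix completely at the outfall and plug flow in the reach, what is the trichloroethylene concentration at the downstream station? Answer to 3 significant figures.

17.0 µg/L

After mixing, C = (34000·0.2500 + 1520·435.0) / 35520 = 669700/35520 = 18.85 µg/L.
Travel time t = 5.12·1000 / 0.25 = 20480 s = 5.689 h.
Half-life 37.2 h → k = ln 2 / 37.2 = 0.01863 h⁻¹ = 0.4472 d⁻¹.
Decay over the reach: 18.85·exp(−kt) = 18.85·0.8994 = 16.96 µg/L.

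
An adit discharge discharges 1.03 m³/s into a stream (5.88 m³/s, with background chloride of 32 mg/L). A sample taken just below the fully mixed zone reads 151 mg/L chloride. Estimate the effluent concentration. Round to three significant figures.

830 mg/L

Mass balance: 5.880·32.00 + 1.030·Cₑ = 6.910·151.0
→ Cₑ = (6.910·151.0 − 5.880·32.00) / 1.030 = 830.3 mg/L.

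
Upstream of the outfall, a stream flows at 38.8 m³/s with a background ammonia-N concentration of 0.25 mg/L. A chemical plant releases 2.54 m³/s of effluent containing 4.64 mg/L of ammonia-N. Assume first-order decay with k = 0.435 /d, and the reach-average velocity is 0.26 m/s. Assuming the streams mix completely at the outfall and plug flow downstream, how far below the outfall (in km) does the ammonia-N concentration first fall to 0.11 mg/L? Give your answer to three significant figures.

80.2 km

Flow-weighted average: C = (38.80·0.2500 + 2.540·4.640) / 41.34 = 21.49/41.34 = 0.5197 mg/L.
Set 0.5197·exp(−k·t) = 0.11 → t = ln(0.5197/0.11)/k = 308400 s = 85.67 h.
Distance = v·t = 0.26·308400 = 80190 m = 80.19 km.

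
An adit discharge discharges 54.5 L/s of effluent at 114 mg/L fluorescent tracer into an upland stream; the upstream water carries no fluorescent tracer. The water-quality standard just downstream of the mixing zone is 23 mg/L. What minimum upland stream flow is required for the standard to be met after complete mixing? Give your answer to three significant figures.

Set C_mix = 23: (Q·0 + 54.50·114.0) / (Q + 54.50) = 23
→ Q = 54.50·(114.0 − 23)/(23 − 0) = 215.6 L/s.

216 L/s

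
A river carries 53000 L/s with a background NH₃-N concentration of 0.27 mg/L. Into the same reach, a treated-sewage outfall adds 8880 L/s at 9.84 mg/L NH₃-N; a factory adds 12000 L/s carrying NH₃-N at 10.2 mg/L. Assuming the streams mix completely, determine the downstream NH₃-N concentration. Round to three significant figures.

3.03 mg/L

Mass balance: C = (53000·0.2700 + 8880·9.840 + 12000·10.20) / 73880 = 224100/73880 = 3.033 mg/L.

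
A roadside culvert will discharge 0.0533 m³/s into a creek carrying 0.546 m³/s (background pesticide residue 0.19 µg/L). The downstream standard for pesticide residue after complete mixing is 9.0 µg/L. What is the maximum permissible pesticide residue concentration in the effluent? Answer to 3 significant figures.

At the limit, (Qr·Cr + Qe·Cₑ)/(Qr + Qe) = 9.0:
Cₑ = (0.5993·9.0 − 0.5460·0.1900) / 0.05330 = 99.25 µg/L.

99.2 µg/L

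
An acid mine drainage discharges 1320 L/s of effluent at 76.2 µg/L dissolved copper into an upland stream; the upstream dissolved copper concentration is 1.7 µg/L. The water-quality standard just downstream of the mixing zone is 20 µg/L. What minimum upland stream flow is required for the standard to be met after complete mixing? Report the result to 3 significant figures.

Set C_mix = 20: (Q·1.700 + 1320·76.20) / (Q + 1320) = 20
→ Q = 1320·(76.20 − 20)/(20 − 1.700) = 4054 L/s.

4050 L/s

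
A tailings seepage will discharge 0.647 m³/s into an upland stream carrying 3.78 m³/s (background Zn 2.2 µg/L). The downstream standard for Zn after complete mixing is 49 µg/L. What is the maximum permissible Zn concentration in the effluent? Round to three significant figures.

At the limit, (Qr·Cr + Qe·Cₑ)/(Qr + Qe) = 49:
Cₑ = (4.427·49 − 3.780·2.200) / 0.6470 = 322.4 µg/L.

322 µg/L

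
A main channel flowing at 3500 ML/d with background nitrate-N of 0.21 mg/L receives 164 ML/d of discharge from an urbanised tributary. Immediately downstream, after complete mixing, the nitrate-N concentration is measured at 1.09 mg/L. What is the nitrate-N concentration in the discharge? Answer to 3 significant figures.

Mass balance: 3500·0.2100 + 164.0·Cₑ = 3664·1.090
→ Cₑ = (3664·1.090 − 3500·0.2100) / 164.0 = 19.87 mg/L.

19.9 mg/L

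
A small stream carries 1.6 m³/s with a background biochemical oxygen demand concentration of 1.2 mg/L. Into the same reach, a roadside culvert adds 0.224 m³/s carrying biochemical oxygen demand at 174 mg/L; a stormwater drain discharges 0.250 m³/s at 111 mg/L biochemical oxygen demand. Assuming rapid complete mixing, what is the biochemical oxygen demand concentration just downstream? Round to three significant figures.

33.1 mg/L

Conservation of mass: C = (1.600·1.200 + 0.2240·174.0 + 0.2500·111.0) / 2.074 = 68.65/2.074 = 33.10 mg/L.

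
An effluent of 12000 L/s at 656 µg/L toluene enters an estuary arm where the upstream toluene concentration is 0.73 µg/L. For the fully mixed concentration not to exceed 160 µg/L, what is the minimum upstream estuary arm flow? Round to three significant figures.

37400 L/s

Set C_mix = 160: (Q·0.7300 + 12000·656.0) / (Q + 12000) = 160
→ Q = 12000·(656.0 − 160)/(160 − 0.7300) = 37370 L/s.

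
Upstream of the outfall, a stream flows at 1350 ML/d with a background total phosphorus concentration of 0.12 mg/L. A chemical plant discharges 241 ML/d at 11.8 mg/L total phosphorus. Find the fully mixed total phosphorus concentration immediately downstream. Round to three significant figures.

Conservation of mass: C = (1350·0.1200 + 241.0·11.80) / 1591 = 3006/1591 = 1.889 mg/L.

1.89 mg/L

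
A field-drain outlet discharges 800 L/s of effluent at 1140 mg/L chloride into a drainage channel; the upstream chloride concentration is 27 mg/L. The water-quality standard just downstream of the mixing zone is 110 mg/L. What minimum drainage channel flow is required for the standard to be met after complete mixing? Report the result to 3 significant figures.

Set C_mix = 110: (Q·27.00 + 800.0·1140) / (Q + 800.0) = 110
→ Q = 800.0·(1140 − 110)/(110 − 27.00) = 9928 L/s.

9930 L/s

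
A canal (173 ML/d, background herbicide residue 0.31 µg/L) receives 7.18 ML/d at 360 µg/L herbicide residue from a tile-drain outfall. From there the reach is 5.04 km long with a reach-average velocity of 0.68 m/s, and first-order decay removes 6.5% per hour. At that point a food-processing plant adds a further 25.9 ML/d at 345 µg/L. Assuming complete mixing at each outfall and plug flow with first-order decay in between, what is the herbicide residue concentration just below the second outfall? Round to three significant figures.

54.5 µg/L

Flow-weighted average: C = (173.0·0.3100 + 7.180·360.0) / 180.2 = 2638/180.2 = 14.64 µg/L; combined flow 180.2 ML/d.
Travel time t = 5.04·1000 / 0.68 = 7412 s = 2.059 h.
6.5%/h lost → k = −ln(1 − 0.065) = 0.06721 h⁻¹.
First-order decay: C = 14.64·exp(−k·t) = 14.64·0.8708 = 12.75 µg/L.
Second outfall: C = (180.2·12.75 + 25.90·345.0)/206.1 = 54.51 µg/L.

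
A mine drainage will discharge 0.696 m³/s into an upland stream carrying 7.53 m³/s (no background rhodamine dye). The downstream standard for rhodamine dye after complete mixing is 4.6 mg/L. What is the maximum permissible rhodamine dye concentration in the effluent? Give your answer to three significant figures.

At the limit, (Qr·Cr + Qe·Cₑ)/(Qr + Qe) = 4.6:
Cₑ = (8.226·4.6 − 7.530·0) / 0.6960 = 54.37 mg/L.

54.4 mg/L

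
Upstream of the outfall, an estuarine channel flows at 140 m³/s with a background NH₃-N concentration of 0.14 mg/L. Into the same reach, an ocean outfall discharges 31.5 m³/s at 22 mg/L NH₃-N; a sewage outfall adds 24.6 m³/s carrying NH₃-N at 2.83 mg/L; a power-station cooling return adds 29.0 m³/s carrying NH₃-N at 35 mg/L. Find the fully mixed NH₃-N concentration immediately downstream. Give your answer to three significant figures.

7.98 mg/L

Flow-weighted average: C = (140.0·0.1400 + 31.50·22.00 + 24.60·2.830 + 29.00·35.00) / 225.1 = 1797/225.1 = 7.984 mg/L.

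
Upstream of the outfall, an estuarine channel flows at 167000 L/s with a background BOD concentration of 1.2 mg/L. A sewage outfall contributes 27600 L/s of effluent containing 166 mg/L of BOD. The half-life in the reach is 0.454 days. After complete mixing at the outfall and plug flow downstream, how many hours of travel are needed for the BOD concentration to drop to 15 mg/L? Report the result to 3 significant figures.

7.76 h

Conservation of mass: C = (167000·1.200 + 27600·166.0) / 194600 = 4782000/194600 = 24.57 mg/L.
Half-life 0.454 d → k = ln 2 / 0.454 = 1.527 d⁻¹.
24.57·exp(−k·t) = 15 → t = ln(24.57/15)/k = 27930 s = 7.759 h.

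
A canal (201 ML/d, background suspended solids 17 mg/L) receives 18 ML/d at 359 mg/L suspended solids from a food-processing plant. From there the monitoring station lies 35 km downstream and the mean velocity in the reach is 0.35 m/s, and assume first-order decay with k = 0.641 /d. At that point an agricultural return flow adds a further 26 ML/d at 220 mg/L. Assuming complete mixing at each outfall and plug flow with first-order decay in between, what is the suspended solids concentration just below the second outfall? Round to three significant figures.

After mixing, C = (201.0·17.00 + 18.00·359.0) / 219.0 = 9879/219.0 = 45.11 mg/L; combined flow 219.0 ML/d.
Travel time t = 35·1000 / 0.35 = 100000 s = 27.78 h.
First-order decay: C = 45.11·exp(−k·t) = 45.11·0.4762 = 21.48 mg/L.
At the second outfall, C = (219.0·21.48 + 26.00·220.0) / (219.0 + 26.00) = 42.55 mg/L.

42.5 mg/L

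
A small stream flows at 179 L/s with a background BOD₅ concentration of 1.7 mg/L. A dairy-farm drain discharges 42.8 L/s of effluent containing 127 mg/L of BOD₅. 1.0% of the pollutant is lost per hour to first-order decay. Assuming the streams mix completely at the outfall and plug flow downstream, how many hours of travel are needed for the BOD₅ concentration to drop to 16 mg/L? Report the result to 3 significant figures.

47.8 h

After mixing, C = (179.0·1.700 + 42.80·127.0) / 221.8 = 5740/221.8 = 25.88 mg/L.
1.0%/h lost → k = −ln(1 − 0.01) = 0.01005 h⁻¹.
25.88·exp(−k·t) = 16 → t = ln(25.88/16)/k = 172200 s = 47.84 h.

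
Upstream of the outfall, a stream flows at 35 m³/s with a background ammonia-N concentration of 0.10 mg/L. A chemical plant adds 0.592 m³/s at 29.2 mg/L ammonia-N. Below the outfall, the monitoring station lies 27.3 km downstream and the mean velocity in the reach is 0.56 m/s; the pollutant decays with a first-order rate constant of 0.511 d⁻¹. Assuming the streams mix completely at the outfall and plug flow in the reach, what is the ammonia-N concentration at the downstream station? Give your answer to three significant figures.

Mixed concentration C = ΣQC/ΣQ = (35.00·0.1000 + 0.5920·29.20) / 35.59 = 20.79/35.59 = 0.5840 mg/L.
Travel time t = 27.3·1000 / 0.56 = 48750 s = 13.54 h.
First-order decay: C = 0.5840·exp(−k·t) = 0.5840·0.7495 = 0.4377 mg/L.

0.438 mg/L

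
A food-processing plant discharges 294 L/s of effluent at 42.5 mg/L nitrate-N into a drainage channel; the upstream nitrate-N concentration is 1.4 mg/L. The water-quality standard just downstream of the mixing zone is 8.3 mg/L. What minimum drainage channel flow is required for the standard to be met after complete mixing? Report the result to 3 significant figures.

Set C_mix = 8.3: (Q·1.400 + 294.0·42.50) / (Q + 294.0) = 8.3
→ Q = 294.0·(42.50 − 8.3)/(8.3 − 1.400) = 1457 L/s.

1460 L/s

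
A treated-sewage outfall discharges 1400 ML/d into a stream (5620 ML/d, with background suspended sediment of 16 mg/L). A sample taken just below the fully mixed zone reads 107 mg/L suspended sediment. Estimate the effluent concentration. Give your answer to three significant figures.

472 mg/L

Mass balance: 5620·16.00 + 1400·Cₑ = 7020·107.0
→ Cₑ = (7020·107.0 − 5620·16.00) / 1400 = 472.3 mg/L.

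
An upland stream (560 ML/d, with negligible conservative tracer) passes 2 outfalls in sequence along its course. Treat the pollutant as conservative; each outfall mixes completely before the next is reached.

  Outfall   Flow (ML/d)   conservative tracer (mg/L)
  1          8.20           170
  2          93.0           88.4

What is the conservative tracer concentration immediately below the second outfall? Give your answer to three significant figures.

Outfall 1: combined Q = 568.2 ML/d; C = (560.0·0 + 8.200·170.0)/568.2 = 2.453 mg/L.
Outfall 2: combined Q = 661.2 ML/d; C = (568.2·2.453 + 93.00·88.40)/661.2 = 14.54 mg/L.

14.5 mg/L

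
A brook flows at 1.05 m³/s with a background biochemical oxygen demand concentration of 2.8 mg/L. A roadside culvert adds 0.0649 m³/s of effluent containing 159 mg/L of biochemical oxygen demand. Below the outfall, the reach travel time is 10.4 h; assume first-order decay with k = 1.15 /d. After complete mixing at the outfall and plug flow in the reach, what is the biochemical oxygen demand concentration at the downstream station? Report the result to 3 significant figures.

7.23 mg/L

Conservation of mass: C = (1.050·2.800 + 0.06490·159.0) / 1.115 = 13.26/1.115 = 11.89 mg/L.
First-order decay: C = 11.89·exp(−k·t) = 11.89·0.6075 = 7.225 mg/L.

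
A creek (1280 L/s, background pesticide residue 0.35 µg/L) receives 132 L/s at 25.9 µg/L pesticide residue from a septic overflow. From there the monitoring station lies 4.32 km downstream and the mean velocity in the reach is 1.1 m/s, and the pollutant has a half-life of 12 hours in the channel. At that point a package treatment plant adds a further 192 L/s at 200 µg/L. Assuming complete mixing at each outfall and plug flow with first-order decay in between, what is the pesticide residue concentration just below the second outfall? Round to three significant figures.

26.2 µg/L

After mixing, C = (1280·0.3500 + 132.0·25.90) / 1412 = 3867/1412 = 2.739 µg/L; combined flow 1412 L/s.
Travel time t = 4.32·1000 / 1.1 = 3927 s = 1.091 h.
Half-life 12 h → k = ln 2 / 12 = 0.05776 h⁻¹ = 1.386 d⁻¹.
Applying C = C₀e^(−kt): 2.739 × 0.9389 = 2.571 µg/L.
At the second outfall, C = (1412·2.571 + 192.0·200.0) / (1412 + 192.0) = 26.20 µg/L.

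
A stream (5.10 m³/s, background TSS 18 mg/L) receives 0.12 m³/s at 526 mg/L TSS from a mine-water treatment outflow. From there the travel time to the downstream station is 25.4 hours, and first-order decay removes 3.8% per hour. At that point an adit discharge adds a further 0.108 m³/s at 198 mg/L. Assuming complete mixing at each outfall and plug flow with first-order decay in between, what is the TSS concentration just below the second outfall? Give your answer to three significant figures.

14.9 mg/L

Flow-weighted average: C = (5.100·18.00 + 0.1200·526.0) / 5.220 = 154.9/5.220 = 29.68 mg/L; combined flow 5.220 m³/s.
3.8%/h lost → k = −ln(1 − 0.038) = 0.03874 h⁻¹.
After decay, C = 29.68 × e^(−kt) = 29.68 × 0.3738 = 11.09 mg/L.
At the second outfall, C = (5.220·11.09 + 0.1080·198.0) / (5.220 + 0.1080) = 14.88 mg/L.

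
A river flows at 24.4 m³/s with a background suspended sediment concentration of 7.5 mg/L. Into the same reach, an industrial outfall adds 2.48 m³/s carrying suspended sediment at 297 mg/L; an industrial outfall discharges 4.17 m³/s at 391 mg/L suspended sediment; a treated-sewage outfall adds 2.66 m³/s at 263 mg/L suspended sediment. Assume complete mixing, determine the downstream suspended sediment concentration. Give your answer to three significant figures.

Mixed concentration C = ΣQC/ΣQ = (24.40·7.500 + 2.480·297.0 + 4.170·391.0 + 2.660·263.0) / 33.71 = 3250/33.71 = 96.40 mg/L.

96.4 mg/L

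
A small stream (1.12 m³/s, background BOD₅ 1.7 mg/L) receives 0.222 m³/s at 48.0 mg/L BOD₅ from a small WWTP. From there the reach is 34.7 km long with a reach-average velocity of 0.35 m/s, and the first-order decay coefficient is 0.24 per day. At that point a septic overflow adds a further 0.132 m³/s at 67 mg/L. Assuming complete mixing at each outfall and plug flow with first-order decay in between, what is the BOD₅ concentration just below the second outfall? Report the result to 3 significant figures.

12.5 mg/L

Conservation of mass: C = (1.120·1.700 + 0.2220·48.00) / 1.342 = 12.56/1.342 = 9.359 mg/L; combined flow 1.342 m³/s.
Travel time t = 34.7·1000 / 0.35 = 99140 s = 27.54 h.
After decay, C = 9.359 × e^(−kt) = 9.359 × 0.7593 = 7.106 mg/L.
Second outfall: C = (1.342·7.106 + 0.1320·67.00)/1.474 = 12.47 mg/L.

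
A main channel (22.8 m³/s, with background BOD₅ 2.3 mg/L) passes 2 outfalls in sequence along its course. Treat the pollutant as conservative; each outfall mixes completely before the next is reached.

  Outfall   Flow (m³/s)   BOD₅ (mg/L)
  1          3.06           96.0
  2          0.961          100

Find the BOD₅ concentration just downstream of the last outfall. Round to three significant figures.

After outfall 1: Q = 22.80 + 3.060 = 25.86 m³/s; C = (22.80·2.300 + 3.060·96.00)/25.86 = 13.39 mg/L.
After outfall 2: Q = 25.86 + 0.9610 = 26.82 m³/s; C = (25.86·13.39 + 0.9610·100.0)/26.82 = 16.49 mg/L.

16.5 mg/L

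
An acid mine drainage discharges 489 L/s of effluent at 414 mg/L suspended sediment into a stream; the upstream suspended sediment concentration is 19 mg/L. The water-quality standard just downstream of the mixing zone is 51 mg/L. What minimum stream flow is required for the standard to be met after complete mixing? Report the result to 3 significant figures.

5550 L/s

Set C_mix = 51: (Q·19.00 + 489.0·414.0) / (Q + 489.0) = 51
→ Q = 489.0·(414.0 − 51)/(51 − 19.00) = 5547 L/s.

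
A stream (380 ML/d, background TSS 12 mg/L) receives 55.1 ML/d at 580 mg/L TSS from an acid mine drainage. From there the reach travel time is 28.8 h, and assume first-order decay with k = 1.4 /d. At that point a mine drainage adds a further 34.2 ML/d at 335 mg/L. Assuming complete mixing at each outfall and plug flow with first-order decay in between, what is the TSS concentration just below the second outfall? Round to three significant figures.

Flow-weighted average: C = (380.0·12.00 + 55.10·580.0) / 435.1 = 36520/435.1 = 83.93 mg/L; combined flow 435.1 ML/d.
Decay over the reach: 83.93·exp(−kt) = 83.93·0.1864 = 15.64 mg/L.
Second outfall: C = (435.1·15.64 + 34.20·335.0)/469.3 = 38.92 mg/L.

38.9 mg/L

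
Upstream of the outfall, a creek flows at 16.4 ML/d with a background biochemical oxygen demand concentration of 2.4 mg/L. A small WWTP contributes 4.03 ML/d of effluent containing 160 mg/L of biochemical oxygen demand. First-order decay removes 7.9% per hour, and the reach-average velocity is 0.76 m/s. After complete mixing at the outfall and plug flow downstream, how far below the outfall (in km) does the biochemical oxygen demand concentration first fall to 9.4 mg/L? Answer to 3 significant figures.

Mixed concentration C = ΣQC/ΣQ = (16.40·2.400 + 4.030·160.0) / 20.43 = 684.2/20.43 = 33.49 mg/L.
7.9%/h lost → k = −ln(1 − 0.079) = 0.08230 h⁻¹.
Set 33.49·exp(−k·t) = 9.4 → t = ln(33.49/9.4)/k = 55580 s = 15.44 h.
Distance = v·t = 0.76·55580 = 42240 m = 42.24 km.

42.2 km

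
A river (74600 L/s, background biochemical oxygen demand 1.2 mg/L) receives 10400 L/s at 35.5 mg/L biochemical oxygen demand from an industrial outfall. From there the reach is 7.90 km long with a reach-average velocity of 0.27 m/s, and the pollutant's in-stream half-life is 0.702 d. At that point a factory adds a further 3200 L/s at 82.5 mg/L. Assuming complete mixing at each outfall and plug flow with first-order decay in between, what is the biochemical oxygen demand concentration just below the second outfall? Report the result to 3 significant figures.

6.72 mg/L

Flow-weighted average: C = (74600·1.200 + 10400·35.50) / 85000 = 458700/85000 = 5.397 mg/L; combined flow 85000 L/s.
Travel time t = 7.90·1000 / 0.27 = 29260 s = 8.128 h.
Half-life 0.702 d → k = ln 2 / 0.702 = 0.9874 d⁻¹.
First-order decay: C = 5.397·exp(−k·t) = 5.397·0.7158 = 3.863 mg/L.
At the second outfall, C = (85000·3.863 + 3200·82.50) / (85000 + 3200) = 6.716 mg/L.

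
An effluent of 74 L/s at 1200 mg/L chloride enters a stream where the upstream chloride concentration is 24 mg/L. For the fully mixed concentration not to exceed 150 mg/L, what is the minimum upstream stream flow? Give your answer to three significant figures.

Set C_mix = 150: (Q·24.00 + 74.00·1200) / (Q + 74.00) = 150
→ Q = 74.00·(1200 − 150)/(150 − 24.00) = 616.7 L/s.

617 L/s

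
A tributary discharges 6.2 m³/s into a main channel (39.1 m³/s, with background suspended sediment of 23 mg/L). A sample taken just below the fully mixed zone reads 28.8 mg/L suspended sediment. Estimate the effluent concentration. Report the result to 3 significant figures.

65.4 mg/L

Mass balance: 39.10·23.00 + 6.200·Cₑ = 45.30·28.80
→ Cₑ = (45.30·28.80 − 39.10·23.00) / 6.200 = 65.38 mg/L.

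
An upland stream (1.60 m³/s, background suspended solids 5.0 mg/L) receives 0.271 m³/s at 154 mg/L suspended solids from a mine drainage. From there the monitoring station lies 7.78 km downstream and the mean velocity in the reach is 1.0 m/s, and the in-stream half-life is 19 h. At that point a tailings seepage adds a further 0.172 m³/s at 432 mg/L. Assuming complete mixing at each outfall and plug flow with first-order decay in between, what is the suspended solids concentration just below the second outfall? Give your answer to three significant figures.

Conservation of mass: C = (1.600·5.000 + 0.2710·154.0) / 1.871 = 49.73/1.871 = 26.58 mg/L; combined flow 1.871 m³/s.
Travel time t = 7.78·1000 / 1.0 = 7780 s = 2.161 h.
Half-life 19 h → k = ln 2 / 19 = 0.03648 h⁻¹ = 0.8756 d⁻¹.
Applying C = C₀e^(−kt): 26.58 × 0.9242 = 24.57 mg/L.
At the second outfall, C = (1.871·24.57 + 0.1720·432.0) / (1.871 + 0.1720) = 58.87 mg/L.

58.9 mg/L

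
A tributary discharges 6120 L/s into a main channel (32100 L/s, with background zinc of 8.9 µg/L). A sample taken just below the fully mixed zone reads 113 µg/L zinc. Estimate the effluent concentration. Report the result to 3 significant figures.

659 µg/L

Mass balance: 32100·8.900 + 6120·Cₑ = 38220·113.0
→ Cₑ = (38220·113.0 − 32100·8.900) / 6120 = 659.0 µg/L.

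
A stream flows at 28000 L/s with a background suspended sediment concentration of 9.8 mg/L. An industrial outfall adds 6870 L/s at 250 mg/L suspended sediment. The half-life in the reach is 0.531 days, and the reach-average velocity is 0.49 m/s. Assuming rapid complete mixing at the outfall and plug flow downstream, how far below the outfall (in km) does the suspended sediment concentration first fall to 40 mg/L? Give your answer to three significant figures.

11.6 km

Flow-weighted average: C = (28000·9.800 + 6870·250.0) / 34870 = 1992000/34870 = 57.12 mg/L.
Half-life 0.531 d → k = ln 2 / 0.531 = 1.305 d⁻¹.
Set 57.12·exp(−k·t) = 40 → t = ln(57.12/40)/k = 23590 s = 6.552 h.
Distance = v·t = 0.49·23590 = 11560 m = 11.56 km.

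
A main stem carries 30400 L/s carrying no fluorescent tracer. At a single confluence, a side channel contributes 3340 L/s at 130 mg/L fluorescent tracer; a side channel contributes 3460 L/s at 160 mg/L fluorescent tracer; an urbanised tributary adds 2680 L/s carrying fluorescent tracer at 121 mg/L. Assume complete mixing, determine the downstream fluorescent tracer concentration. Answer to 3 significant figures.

32.9 mg/L

After mixing, C = (30400·0 + 3340·130.0 + 3460·160.0 + 2680·121.0) / 39880 = 1312000/39880 = 32.90 mg/L.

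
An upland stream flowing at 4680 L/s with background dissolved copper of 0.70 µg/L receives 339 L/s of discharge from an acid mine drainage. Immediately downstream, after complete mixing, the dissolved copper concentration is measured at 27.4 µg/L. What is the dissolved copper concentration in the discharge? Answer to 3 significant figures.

396 µg/L

Mass balance: 4680·0.7000 + 339.0·Cₑ = 5019·27.40
→ Cₑ = (5019·27.40 − 4680·0.7000) / 339.0 = 396.0 µg/L.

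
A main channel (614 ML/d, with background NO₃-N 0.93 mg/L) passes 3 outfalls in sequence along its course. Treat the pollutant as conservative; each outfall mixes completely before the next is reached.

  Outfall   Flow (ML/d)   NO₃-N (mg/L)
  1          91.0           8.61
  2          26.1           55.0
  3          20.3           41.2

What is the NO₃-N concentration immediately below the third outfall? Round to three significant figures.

4.83 mg/L

Below outfall 1: Q → 705.0 ML/d, C = (614.0·0.9300 + 91.00·8.610)/705.0 = 1.921 mg/L.
Below outfall 2: Q → 731.1 ML/d, C = (705.0·1.921 + 26.10·55.00)/731.1 = 3.816 mg/L.
Below outfall 3: Q → 751.4 ML/d, C = (731.1·3.816 + 20.30·41.20)/751.4 = 4.826 mg/L.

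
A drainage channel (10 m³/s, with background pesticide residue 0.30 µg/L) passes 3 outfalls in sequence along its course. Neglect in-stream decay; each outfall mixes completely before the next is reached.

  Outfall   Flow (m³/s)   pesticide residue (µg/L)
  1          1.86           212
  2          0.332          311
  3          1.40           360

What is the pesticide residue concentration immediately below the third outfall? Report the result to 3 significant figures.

73.9 µg/L

Outfall 1: combined Q = 11.86 m³/s; C = (10.00·0.3000 + 1.860·212.0)/11.86 = 33.50 µg/L.
Outfall 2: combined Q = 12.19 m³/s; C = (11.86·33.50 + 0.3320·311.0)/12.19 = 41.06 µg/L.
Outfall 3: combined Q = 13.59 m³/s; C = (12.19·41.06 + 1.400·360.0)/13.59 = 73.91 µg/L.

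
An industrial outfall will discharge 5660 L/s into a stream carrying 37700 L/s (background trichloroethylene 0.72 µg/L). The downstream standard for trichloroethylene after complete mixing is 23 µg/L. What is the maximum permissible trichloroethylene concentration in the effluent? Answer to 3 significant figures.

171 µg/L

At the limit, (Qr·Cr + Qe·Cₑ)/(Qr + Qe) = 23:
Cₑ = (43360·23 − 37700·0.7200) / 5660 = 171.4 µg/L.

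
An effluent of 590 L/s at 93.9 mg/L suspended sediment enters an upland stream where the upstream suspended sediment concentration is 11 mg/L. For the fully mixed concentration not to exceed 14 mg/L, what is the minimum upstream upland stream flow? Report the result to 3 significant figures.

15700 L/s

Set C_mix = 14: (Q·11.00 + 590.0·93.90) / (Q + 590.0) = 14
→ Q = 590.0·(93.90 − 14)/(14 − 11.00) = 15710 L/s.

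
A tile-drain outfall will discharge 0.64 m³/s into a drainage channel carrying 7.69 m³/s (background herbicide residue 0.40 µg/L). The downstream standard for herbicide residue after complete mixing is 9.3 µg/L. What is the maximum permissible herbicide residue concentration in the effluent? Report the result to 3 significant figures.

At the limit, (Qr·Cr + Qe·Cₑ)/(Qr + Qe) = 9.3:
Cₑ = (8.330·9.3 − 7.690·0.4000) / 0.6400 = 116.2 µg/L.

116 µg/L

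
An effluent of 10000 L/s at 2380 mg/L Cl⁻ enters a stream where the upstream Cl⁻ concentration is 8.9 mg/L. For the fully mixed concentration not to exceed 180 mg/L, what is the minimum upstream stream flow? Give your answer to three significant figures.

Set C_mix = 180: (Q·8.900 + 10000·2380) / (Q + 10000) = 180
→ Q = 10000·(2380 − 180)/(180 − 8.900) = 128600 L/s.

129000 L/s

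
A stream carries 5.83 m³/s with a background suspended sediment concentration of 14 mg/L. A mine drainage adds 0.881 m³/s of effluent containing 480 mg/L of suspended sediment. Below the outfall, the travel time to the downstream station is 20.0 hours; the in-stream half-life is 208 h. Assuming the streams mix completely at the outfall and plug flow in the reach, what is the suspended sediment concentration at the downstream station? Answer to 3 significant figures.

After mixing, C = (5.830·14.00 + 0.8810·480.0) / 6.711 = 504.5/6.711 = 75.18 mg/L.
Half-life 208 h → k = ln 2 / 208 = 0.003332 h⁻¹ = 0.07998 d⁻¹.
First-order decay: C = 75.18·exp(−k·t) = 75.18·0.9355 = 70.33 mg/L.

70.3 mg/L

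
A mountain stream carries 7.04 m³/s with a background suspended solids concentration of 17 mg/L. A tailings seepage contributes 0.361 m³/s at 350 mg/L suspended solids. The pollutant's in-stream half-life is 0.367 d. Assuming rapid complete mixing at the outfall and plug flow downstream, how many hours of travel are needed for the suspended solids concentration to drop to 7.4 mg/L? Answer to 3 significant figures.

Conservation of mass: C = (7.040·17.00 + 0.3610·350.0) / 7.401 = 246.0/7.401 = 33.24 mg/L.
Half-life 0.367 d → k = ln 2 / 0.367 = 1.889 d⁻¹.
33.24·exp(−k·t) = 7.4 → t = ln(33.24/7.4)/k = 68730 s = 19.09 h.

19.1 h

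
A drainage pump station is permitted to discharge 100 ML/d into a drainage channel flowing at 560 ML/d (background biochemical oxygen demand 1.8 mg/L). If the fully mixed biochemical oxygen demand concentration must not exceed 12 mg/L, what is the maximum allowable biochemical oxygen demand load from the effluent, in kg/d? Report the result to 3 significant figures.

Mass balance at the limit: 560.0·1.800 + 100.0·Cₑ = 660.0·12 → Cₑ = 69.12 mg/L.
100.0 ML/d = 1.157 m³/s. Load = 1.157 m³/s × 69.12 g/m³ × 86 400 s/d = 6912 kg/d.

6910 kg/d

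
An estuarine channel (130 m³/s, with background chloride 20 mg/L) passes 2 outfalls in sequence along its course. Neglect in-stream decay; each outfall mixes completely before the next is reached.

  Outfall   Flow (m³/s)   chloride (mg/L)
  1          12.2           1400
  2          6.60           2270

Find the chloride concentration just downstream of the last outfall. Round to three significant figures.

233 mg/L

After outfall 1: Q = 130.0 + 12.20 = 142.2 m³/s; C = (130.0·20.00 + 12.20·1400)/142.2 = 138.4 mg/L.
After outfall 2: Q = 142.2 + 6.600 = 148.8 m³/s; C = (142.2·138.4 + 6.600·2270)/148.8 = 232.9 mg/L.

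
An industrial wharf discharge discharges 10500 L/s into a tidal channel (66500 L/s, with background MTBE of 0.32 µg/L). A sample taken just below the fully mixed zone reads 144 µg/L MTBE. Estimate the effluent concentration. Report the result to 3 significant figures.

Mass balance: 66500·0.3200 + 10500·Cₑ = 77000·144.0
→ Cₑ = (77000·144.0 − 66500·0.3200) / 10500 = 1054 µg/L.

1050 µg/L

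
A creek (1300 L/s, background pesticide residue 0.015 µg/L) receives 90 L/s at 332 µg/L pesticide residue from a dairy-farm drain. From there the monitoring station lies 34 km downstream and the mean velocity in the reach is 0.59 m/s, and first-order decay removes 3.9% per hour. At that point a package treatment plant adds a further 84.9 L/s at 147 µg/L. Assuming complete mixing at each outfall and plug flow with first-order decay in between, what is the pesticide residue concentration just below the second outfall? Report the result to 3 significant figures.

19.2 µg/L

Flow-weighted average: C = (1300·0.01500 + 90.00·332.0) / 1390 = 29900/1390 = 21.51 µg/L; combined flow 1390 L/s.
Travel time t = 34·1000 / 0.59 = 57630 s = 16.01 h.
3.9%/h lost → k = −ln(1 − 0.039) = 0.03978 h⁻¹.
Decay over the reach: 21.51·exp(−kt) = 21.51·0.5290 = 11.38 µg/L.
Second outfall: C = (1390·11.38 + 84.90·147.0)/1475 = 19.19 µg/L.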